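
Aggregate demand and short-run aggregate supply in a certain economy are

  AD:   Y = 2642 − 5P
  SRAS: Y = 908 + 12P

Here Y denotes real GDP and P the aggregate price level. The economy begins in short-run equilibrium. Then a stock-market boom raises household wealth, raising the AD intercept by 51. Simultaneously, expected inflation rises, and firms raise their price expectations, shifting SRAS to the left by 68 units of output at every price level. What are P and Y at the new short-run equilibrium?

P = 109, Y = 2148

After both shocks: AD is Y = 2693 − 5P and SRAS is Y = 840 + 12P.
Setting them equal: 1853 = 17P, so P = 109.
Y = 2693 − 5·109 = 2148.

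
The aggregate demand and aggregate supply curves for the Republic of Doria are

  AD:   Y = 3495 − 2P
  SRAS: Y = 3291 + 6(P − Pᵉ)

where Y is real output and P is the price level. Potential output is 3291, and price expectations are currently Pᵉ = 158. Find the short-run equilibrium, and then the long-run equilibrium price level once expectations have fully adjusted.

Short run: P = 144, Y = 3207. Long run: P = 102.

Short run: with Pᵉ = 158, SRAS is Y = 2343 + 6P. Setting AD = SRAS gives 1152 = 8P, so P = 144 and Y = 3495 − 2·144 = 3207.
Output 3207 is below potential 3291, so over time expected prices fall and SRAS shifts right until Y returns to 3291.
Long run: Y = 3291 on the AD curve gives 3291 = 3495 − 2P, so P = 102.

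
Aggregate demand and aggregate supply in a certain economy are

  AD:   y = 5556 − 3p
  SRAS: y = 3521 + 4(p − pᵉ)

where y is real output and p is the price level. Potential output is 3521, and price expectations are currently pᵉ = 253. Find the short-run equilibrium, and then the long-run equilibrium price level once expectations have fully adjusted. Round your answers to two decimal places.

Short run: p = 435.29, y = 4250.14. Long run: p = 678.33.

Short run: with pᵉ = 253, SRAS is y = 2509 + 4p. Setting AD = SRAS gives 3047 = 7p, so p = 435.29 and y = 5556 − 3p = 4250.14.
Output 4250.14 is above potential 3521, so over time expected prices rise and SRAS shifts left until y returns to 3521.
Long run: y = 3521 on the AD curve gives 3521 = 5556 − 3p, so p = 678.33.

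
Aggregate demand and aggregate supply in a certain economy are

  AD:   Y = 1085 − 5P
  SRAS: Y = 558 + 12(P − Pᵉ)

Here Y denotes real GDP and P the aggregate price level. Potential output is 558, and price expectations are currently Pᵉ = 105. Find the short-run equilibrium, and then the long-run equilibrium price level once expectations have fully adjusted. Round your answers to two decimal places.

Short run: P = 105.12, Y = 559.41. Long run: P = 105.40.

Short run: with Pᵉ = 105, SRAS is Y = 12P − 702. Setting AD = SRAS gives 1787 = 17P, so P = 105.12 and Y = 1085 − 5P = 559.41.
Output 559.41 is above potential 558, so over time expected prices rise and SRAS shifts left until Y returns to 558.
Long run: Y = 558 on the AD curve gives 558 = 1085 − 5P, so P = 105.40.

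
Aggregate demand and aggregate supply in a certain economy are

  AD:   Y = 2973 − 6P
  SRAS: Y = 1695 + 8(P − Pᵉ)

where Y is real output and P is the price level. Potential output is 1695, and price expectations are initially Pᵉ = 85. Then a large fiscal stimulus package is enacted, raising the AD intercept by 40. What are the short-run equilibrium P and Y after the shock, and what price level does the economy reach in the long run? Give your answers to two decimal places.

Short run: P = 142.71, Y = 2156.71. Long run: P = 219.67.

AD shifts right: new AD is Y = 3013 − 6P. With Pᵉ = 85, SRAS is Y = 1015 + 8P.
Short run: 3013 − 6P = 1015 + 8P gives 1998 = 14P, so P = 142.71 and Y = 3013 − 6P = 2156.71.
Y = 2156.71 is above potential 1695; expectations adjust and SRAS shifts left until Y = 1695.
Long run: on the new AD curve, 1695 = 3013 − 6P gives P = 219.67.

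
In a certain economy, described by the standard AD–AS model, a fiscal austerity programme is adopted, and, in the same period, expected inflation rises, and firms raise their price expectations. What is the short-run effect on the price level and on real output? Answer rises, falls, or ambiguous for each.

The first event is a negative demand shock: AD shifts left, which by itself pushes P down and Y down.
The second is an adverse supply shock: SRAS shifts left, which by itself pushes P up and Y down.
The two shocks push P in opposite directions, so the effect on P is ambiguous. Both shocks push Y down, so Y falls.

Price level: ambiguous; output: falls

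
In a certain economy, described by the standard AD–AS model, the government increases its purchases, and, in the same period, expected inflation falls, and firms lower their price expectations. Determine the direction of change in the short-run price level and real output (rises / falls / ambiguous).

The first event is a positive demand shock: AD shifts right, which by itself pushes P up and Y up.
The second is a favourable supply shock: SRAS shifts right, which by itself pushes P down and Y up.
The two shocks push P in opposite directions, so the effect on P is ambiguous. Both shocks push Y up, so Y rises.

Price level: ambiguous; output: rises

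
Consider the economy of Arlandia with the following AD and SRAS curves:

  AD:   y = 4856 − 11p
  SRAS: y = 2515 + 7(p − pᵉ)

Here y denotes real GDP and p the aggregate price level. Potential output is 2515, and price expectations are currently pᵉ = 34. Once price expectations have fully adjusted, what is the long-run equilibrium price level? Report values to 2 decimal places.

Long-run p = 212.82

Short run: with pᵉ = 34, SRAS is y = 2277 + 7p. Setting AD = SRAS gives 2579 = 18p, so p = 143.28 and y = 4856 − 11p = 3279.94.
Output 3279.94 is above potential 2515, so over time expected prices rise and SRAS shifts left until y returns to 2515.
Long run: y = 2515 on the AD curve gives 2515 = 4856 − 11p, so p = 212.82.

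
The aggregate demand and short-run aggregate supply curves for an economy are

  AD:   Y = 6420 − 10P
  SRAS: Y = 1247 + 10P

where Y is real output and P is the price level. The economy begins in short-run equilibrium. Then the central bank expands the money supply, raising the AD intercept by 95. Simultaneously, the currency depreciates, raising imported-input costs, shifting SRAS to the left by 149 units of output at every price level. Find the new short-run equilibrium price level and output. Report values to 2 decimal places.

P = 270.85, Y = 3806.50

After both shocks: AD is Y = 6515 − 10P and SRAS is Y = 1098 + 10P.
Setting them equal: 5417 = 20P, so P = 270.85.
Substituting into AD, Y = 3806.50.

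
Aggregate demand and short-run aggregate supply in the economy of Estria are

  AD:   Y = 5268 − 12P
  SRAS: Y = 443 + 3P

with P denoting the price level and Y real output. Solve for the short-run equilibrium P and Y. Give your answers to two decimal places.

P = 321.67, Y = 1408.00

Set AD = SRAS: 5268 − 12P = 443 + 3P, so 4825 = 15P and P = 321.67.
Substituting into AD, Y = 5268 − 12P = 1408.00.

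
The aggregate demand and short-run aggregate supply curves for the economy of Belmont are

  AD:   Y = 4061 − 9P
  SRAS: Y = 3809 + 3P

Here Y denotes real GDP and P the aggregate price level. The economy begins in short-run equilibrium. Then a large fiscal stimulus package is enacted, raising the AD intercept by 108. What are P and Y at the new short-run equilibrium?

This is a positive demand shock: AD shifts right.
New AD: Y = 4169 − 9P.
Set AD = SRAS: 4169 − 9P = 3809 + 3P, so 360 = 12P and P = 30.
Y = 4169 − 9·30 = 3899.

P = 30, Y = 3899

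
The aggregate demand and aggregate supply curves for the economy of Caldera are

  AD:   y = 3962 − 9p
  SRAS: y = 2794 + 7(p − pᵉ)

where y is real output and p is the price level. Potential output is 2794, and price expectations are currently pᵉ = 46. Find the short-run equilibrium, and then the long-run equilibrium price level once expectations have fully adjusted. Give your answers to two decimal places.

Short run: p = 93.13, y = 3123.88. Long run: p = 129.78.

Short run: with pᵉ = 46, SRAS is y = 2472 + 7p. Setting AD = SRAS gives 1490 = 16p, so p = 93.13 and y = 3962 − 9p = 3123.88.
Output 3123.88 is above potential 2794, so over time expected prices rise and SRAS shifts left until y returns to 2794.
Long run: y = 2794 on the AD curve gives 2794 = 3962 − 9p, so p = 129.78.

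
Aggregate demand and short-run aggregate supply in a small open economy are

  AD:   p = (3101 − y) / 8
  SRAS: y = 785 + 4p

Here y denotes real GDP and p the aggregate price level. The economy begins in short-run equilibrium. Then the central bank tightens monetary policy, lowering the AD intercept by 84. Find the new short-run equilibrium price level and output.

This is a negative demand shock: AD shifts left.
New AD: y = 3017 − 8p.
Set AD = SRAS: 3017 − 8p = 785 + 4p, so 2232 = 12p and p = 186.
y = 3017 − 8·186 = 1529.

p = 186, y = 1529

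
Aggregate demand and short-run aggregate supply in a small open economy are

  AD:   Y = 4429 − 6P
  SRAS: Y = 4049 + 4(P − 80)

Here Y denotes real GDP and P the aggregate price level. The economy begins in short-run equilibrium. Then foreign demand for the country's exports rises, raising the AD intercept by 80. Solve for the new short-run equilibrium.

P = 78, Y = 4041

This is a positive demand shock: AD shifts right.
New AD: Y = 4509 − 6P.
SRAS can be written Y = 3729 + 4P.
Set AD = SRAS: 4509 − 6P = 3729 + 4P, so 780 = 10P and P = 78.
Y = 4509 − 6·78 = 4041.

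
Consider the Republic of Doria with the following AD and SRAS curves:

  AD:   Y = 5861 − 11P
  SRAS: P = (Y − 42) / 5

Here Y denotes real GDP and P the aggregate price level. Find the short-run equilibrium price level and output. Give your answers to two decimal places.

Rearrange SRAS to Y = 42 + 5P.
Set AD = SRAS: 5861 − 11P = 42 + 5P, so 5819 = 16P and P = 363.69.
Substituting into AD, Y = 5861 − 11P = 1860.44.

P = 363.69, Y = 1860.44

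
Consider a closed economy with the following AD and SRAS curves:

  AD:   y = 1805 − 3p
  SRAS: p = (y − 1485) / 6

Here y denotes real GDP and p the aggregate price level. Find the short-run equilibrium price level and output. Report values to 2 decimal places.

Rearrange SRAS to y = 1485 + 6p.
Set AD = SRAS: 1805 − 3p = 1485 + 6p, so 320 = 9p and p = 35.56.
Substituting into AD, y = 1805 − 3p = 1698.33.

p = 35.56, y = 1698.33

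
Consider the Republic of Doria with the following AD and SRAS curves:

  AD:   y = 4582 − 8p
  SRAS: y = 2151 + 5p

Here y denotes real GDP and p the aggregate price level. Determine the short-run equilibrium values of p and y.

p = 187, y = 3086

Set AD = SRAS: 4582 − 8p = 2151 + 5p, so 2431 = 13p and p = 187.
Then y = 4582 − 8·187 = 3086.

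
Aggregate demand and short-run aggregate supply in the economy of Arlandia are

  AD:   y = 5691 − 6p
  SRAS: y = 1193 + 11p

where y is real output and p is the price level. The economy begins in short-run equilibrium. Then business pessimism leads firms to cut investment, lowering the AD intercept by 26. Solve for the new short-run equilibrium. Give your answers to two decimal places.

p = 263.06, y = 4086.65

This is a negative demand shock: AD shifts left.
New AD: y = 5665 − 6p.
Set AD = SRAS: 5665 − 6p = 1193 + 11p, so 4472 = 17p and p = 263.06.
Substituting into AD, y = 4086.65.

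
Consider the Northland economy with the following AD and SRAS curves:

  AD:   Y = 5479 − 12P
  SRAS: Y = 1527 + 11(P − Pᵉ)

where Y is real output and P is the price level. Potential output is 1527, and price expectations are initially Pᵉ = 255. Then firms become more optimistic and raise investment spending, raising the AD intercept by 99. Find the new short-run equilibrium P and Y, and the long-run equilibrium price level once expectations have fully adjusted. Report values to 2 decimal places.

AD shifts right: new AD is Y = 5578 − 12P. With Pᵉ = 255, SRAS is Y = 11P − 1278.
Short run: 5578 − 12P = 11P − 1278 gives 6856 = 23P, so P = 298.09 and Y = 5578 − 12P = 2000.96.
Y = 2000.96 is above potential 1527; expectations adjust and SRAS shifts left until Y = 1527.
Long run: on the new AD curve, 1527 = 5578 − 12P gives P = 337.58.

Short run: P = 298.09, Y = 2000.96. Long run: P = 337.58.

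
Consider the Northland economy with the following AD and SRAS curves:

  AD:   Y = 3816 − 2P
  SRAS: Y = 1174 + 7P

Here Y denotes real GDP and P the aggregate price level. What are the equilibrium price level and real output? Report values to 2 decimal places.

P = 293.56, Y = 3228.89

Set AD = SRAS: 3816 − 2P = 1174 + 7P, so 2642 = 9P and P = 293.56.
Substituting into AD, Y = 3816 − 2P = 3228.89.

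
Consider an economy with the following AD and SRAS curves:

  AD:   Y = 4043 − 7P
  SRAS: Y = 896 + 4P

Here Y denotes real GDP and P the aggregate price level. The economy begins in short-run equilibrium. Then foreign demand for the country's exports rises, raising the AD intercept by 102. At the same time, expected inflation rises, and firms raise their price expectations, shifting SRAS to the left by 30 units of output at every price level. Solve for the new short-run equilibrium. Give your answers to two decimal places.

After both shocks: AD is Y = 4145 − 7P and SRAS is Y = 866 + 4P.
Setting them equal: 3279 = 11P, so P = 298.09.
Substituting into AD, Y = 2058.36.

P = 298.09, Y = 2058.36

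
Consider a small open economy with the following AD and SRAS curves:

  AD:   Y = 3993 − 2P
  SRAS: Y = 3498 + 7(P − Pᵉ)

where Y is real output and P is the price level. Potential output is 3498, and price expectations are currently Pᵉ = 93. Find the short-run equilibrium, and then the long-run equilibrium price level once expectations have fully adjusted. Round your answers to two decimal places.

Short run: P = 127.33, Y = 3738.33. Long run: P = 247.50.

Short run: with Pᵉ = 93, SRAS is Y = 2847 + 7P. Setting AD = SRAS gives 1146 = 9P, so P = 127.33 and Y = 3993 − 2P = 3738.33.
Output 3738.33 is above potential 3498, so over time expected prices rise and SRAS shifts left until Y returns to 3498.
Long run: Y = 3498 on the AD curve gives 3498 = 3993 − 2P, so P = 247.50.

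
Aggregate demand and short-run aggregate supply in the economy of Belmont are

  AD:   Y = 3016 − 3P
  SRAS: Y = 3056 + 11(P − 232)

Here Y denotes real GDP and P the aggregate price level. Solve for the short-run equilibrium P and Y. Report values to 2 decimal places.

Write SRAS as Y = 3056 + 11P − 2552 = 504 + 11P.
Set AD = SRAS: 3016 − 3P = 504 + 11P, so 2512 = 14P and P = 179.43.
Substituting into AD, Y = 3016 − 3P = 2477.71.

P = 179.43, Y = 2477.71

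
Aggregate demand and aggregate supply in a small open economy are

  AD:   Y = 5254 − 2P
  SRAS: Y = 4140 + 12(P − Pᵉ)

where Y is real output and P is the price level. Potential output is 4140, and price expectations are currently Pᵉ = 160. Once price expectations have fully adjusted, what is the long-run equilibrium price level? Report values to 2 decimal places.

Short run: with Pᵉ = 160, SRAS is Y = 2220 + 12P. Setting AD = SRAS gives 3034 = 14P, so P = 216.71 and Y = 5254 − 2P = 4820.57.
Output 4820.57 is above potential 4140, so over time expected prices rise and SRAS shifts left until Y returns to 4140.
Long run: Y = 4140 on the AD curve gives 4140 = 5254 − 2P, so P = 557.00.

Long-run P = 557.00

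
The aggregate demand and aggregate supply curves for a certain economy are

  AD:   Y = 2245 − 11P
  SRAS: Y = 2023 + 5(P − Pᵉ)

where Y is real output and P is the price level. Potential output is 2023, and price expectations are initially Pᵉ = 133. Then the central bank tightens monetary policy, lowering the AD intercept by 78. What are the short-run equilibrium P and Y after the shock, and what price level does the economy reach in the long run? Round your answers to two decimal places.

AD shifts left: new AD is Y = 2167 − 11P. With Pᵉ = 133, SRAS is Y = 1358 + 5P.
Short run: 2167 − 11P = 1358 + 5P gives 809 = 16P, so P = 50.56 and Y = 2167 − 11P = 1610.81.
Y = 1610.81 is below potential 2023; expectations adjust and SRAS shifts right until Y = 2023.
Long run: on the new AD curve, 2023 = 2167 − 11P gives P = 13.09.

Short run: P = 50.56, Y = 1610.81. Long run: P = 13.09.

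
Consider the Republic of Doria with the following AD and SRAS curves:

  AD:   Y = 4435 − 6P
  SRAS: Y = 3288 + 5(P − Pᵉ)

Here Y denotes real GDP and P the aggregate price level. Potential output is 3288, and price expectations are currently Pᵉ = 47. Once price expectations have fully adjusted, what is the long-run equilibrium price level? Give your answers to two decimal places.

Short run: with Pᵉ = 47, SRAS is Y = 3053 + 5P. Setting AD = SRAS gives 1382 = 11P, so P = 125.64 and Y = 4435 − 6P = 3681.18.
Output 3681.18 is above potential 3288, so over time expected prices rise and SRAS shifts left until Y returns to 3288.
Long run: Y = 3288 on the AD curve gives 3288 = 4435 − 6P, so P = 191.17.

Long-run P = 191.17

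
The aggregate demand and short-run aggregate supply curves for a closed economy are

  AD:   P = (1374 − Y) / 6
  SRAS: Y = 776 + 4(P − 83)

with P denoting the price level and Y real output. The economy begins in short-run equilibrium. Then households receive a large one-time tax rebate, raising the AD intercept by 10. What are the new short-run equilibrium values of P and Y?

This is a positive demand shock: AD shifts right.
New AD: Y = 1384 − 6P.
SRAS can be written Y = 444 + 4P.
Set AD = SRAS: 1384 − 6P = 444 + 4P, so 940 = 10P and P = 94.
Y = 1384 − 6·94 = 820.

P = 94, Y = 820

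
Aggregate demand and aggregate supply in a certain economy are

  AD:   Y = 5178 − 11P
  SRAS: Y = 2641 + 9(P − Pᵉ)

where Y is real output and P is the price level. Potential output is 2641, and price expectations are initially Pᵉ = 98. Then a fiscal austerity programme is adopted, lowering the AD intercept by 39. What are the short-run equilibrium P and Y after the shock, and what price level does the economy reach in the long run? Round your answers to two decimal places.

Short run: P = 169.00, Y = 3280.00. Long run: P = 227.09.

AD shifts left: new AD is Y = 5139 − 11P. With Pᵉ = 98, SRAS is Y = 1759 + 9P.
Short run: 5139 − 11P = 1759 + 9P gives 3380 = 20P, so P = 169.00 and Y = 5139 − 11P = 3280.00.
Y = 3280.00 is above potential 2641; expectations adjust and SRAS shifts left until Y = 2641.
Long run: on the new AD curve, 2641 = 5139 − 11P gives P = 227.09.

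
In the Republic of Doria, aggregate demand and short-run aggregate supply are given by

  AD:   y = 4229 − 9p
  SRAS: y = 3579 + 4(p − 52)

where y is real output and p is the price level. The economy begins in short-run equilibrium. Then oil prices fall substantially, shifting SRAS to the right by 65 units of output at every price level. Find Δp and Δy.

This is a positive supply shock: SRAS shifts right.
New SRAS: y = 3436 + 4p.
Set AD = SRAS: 4229 − 9p = 3436 + 4p, so 793 = 13p and p = 61.
y = 4229 − 9·61 = 3680.
Initially p = 66, y = 3635, so Δp = -5 and Δy = +45.

Δp = -5, Δy = +45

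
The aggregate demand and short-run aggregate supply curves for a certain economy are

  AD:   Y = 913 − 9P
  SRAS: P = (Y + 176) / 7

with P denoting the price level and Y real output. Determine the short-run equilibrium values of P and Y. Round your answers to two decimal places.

Rearrange SRAS to Y = 7P − 176.
Set AD = SRAS: 913 − 9P = 7P − 176, so 1089 = 16P and P = 68.06.
Substituting into AD, Y = 913 − 9P = 300.44.

P = 68.06, Y = 300.44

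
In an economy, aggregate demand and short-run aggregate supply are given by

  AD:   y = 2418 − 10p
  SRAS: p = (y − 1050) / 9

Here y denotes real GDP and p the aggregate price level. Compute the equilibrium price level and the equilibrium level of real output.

Rearrange SRAS to y = 1050 + 9p.
Set AD = SRAS: 2418 − 10p = 1050 + 9p, so 1368 = 19p and p = 72.
Then y = 2418 − 10·72 = 1698.

p = 72, y = 1698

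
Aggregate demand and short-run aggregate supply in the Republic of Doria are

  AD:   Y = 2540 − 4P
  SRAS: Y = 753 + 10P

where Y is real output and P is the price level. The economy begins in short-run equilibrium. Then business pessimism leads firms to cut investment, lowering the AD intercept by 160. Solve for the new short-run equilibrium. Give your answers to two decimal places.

This is a negative demand shock: AD shifts left.
New AD: Y = 2380 − 4P.
Set AD = SRAS: 2380 − 4P = 753 + 10P, so 1627 = 14P and P = 116.21.
Substituting into AD, Y = 1915.14.

P = 116.21, Y = 1915.14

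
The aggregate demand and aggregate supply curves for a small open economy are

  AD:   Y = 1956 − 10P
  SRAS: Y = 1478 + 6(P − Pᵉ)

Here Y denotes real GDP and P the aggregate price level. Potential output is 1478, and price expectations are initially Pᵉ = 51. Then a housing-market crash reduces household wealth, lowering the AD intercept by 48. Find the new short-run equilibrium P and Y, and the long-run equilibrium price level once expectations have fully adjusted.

Short run: P = 46, Y = 1448. Long run: P = 43.

AD shifts left: new AD is Y = 1908 − 10P. With Pᵉ = 51, SRAS is Y = 1172 + 6P.
Short run: 1908 − 10P = 1172 + 6P gives 736 = 16P, so P = 46 and Y = 1908 − 10·46 = 1448.
Y = 1448 is below potential 1478; expectations adjust and SRAS shifts right until Y = 1478.
Long run: on the new AD curve, 1478 = 1908 − 10P gives P = 43.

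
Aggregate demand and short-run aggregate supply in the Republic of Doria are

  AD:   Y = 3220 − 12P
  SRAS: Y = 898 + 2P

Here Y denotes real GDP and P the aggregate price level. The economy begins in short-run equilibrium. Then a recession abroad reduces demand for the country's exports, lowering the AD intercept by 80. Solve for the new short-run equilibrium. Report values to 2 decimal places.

This is a negative demand shock: AD shifts left.
New AD: Y = 3140 − 12P.
Set AD = SRAS: 3140 − 12P = 898 + 2P, so 2242 = 14P and P = 160.14.
Substituting into AD, Y = 1218.29.

P = 160.14, Y = 1218.29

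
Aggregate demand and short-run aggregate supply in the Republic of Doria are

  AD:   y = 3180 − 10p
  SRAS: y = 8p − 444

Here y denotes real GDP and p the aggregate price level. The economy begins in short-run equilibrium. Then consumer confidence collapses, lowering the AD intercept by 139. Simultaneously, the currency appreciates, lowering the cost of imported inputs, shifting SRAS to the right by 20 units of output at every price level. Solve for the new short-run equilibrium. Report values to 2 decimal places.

p = 192.50, y = 1116.00

After both shocks: AD is y = 3041 − 10p and SRAS is y = 8p − 424.
Setting them equal: 3465 = 18p, so p = 192.50.
Substituting into AD, y = 1116.00.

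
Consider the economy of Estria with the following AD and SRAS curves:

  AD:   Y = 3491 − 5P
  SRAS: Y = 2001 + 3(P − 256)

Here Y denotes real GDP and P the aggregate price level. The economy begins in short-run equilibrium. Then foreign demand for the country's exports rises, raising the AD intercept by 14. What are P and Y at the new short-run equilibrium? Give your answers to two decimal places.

This is a positive demand shock: AD shifts right.
New AD: Y = 3505 − 5P.
SRAS can be written Y = 1233 + 3P.
Set AD = SRAS: 3505 − 5P = 1233 + 3P, so 2272 = 8P and P = 284.00.
Substituting into AD, Y = 2085.00.

P = 284.00, Y = 2085.00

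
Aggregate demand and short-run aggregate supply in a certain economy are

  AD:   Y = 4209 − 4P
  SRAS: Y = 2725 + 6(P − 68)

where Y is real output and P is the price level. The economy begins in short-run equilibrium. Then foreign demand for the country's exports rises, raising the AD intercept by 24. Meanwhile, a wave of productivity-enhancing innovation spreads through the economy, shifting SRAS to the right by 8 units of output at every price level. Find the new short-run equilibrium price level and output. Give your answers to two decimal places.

After both shocks: AD is Y = 4233 − 4P and SRAS is Y = 2325 + 6P.
Setting them equal: 1908 = 10P, so P = 190.80.
Substituting into AD, Y = 3469.80.

P = 190.80, Y = 3469.80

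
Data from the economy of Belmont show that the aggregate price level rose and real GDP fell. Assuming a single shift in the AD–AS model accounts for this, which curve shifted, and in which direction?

P rose and Y fell. An AD shift moves P and Y in the same direction; an SRAS shift moves them in opposite directions.
Here P and Y moved in opposite directions, so the SRAS curve shifted.
Since Y fell, SRAS shifted left.

SRAS shifted left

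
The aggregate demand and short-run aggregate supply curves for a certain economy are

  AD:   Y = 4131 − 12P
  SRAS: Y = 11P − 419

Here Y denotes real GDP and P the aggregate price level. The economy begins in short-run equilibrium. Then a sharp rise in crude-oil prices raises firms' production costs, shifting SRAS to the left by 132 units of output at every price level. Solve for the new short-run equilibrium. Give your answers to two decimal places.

P = 203.57, Y = 1688.22

This is a negative supply shock: SRAS shifts left.
New SRAS: Y = 11P − 551.
Set AD = SRAS: 4131 − 12P = 11P − 551, so 4682 = 23P and P = 203.57.
Substituting into AD, Y = 1688.22.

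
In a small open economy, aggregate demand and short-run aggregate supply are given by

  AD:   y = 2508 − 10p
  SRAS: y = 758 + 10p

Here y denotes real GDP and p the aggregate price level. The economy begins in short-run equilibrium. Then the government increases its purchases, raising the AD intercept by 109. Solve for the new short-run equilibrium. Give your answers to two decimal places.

p = 92.95, y = 1687.50

This is a positive demand shock: AD shifts right.
New AD: y = 2617 − 10p.
Set AD = SRAS: 2617 − 10p = 758 + 10p, so 1859 = 20p and p = 92.95.
Substituting into AD, y = 1687.50.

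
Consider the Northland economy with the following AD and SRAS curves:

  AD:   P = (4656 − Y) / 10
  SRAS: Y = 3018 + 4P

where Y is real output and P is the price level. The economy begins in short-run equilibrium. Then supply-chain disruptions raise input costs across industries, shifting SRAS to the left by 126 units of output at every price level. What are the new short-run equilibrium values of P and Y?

P = 126, Y = 3396

This is a negative supply shock: SRAS shifts left.
New SRAS: Y = 2892 + 4P.
Set AD = SRAS: 4656 − 10P = 2892 + 4P, so 1764 = 14P and P = 126.
Y = 4656 − 10·126 = 3396.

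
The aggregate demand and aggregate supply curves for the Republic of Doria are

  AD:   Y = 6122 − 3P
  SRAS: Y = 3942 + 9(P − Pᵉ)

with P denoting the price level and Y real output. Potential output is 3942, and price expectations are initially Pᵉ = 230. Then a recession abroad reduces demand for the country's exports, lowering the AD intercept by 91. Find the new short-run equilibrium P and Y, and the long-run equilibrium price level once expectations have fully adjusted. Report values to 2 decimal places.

Short run: P = 346.58, Y = 4991.25. Long run: P = 696.33.

AD shifts left: new AD is Y = 6031 − 3P. With Pᵉ = 230, SRAS is Y = 1872 + 9P.
Short run: 6031 − 3P = 1872 + 9P gives 4159 = 12P, so P = 346.58 and Y = 6031 − 3P = 4991.25.
Y = 4991.25 is above potential 3942; expectations adjust and SRAS shifts left until Y = 3942.
Long run: on the new AD curve, 3942 = 6031 − 3P gives P = 696.33.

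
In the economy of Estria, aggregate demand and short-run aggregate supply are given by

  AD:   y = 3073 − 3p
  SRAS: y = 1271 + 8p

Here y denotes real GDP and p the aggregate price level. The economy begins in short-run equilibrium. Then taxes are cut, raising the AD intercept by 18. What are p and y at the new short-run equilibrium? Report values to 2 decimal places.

This is a positive demand shock: AD shifts right.
New AD: y = 3091 − 3p.
Set AD = SRAS: 3091 − 3p = 1271 + 8p, so 1820 = 11p and p = 165.45.
Substituting into AD, y = 2594.64.

p = 165.45, y = 2594.64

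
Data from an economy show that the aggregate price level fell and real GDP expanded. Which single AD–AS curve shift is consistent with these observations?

SRAS shifted right

P fell and Y rose. An AD shift moves P and Y in the same direction; an SRAS shift moves them in opposite directions.
Here P and Y moved in opposite directions, so the SRAS curve shifted.
Since Y rose, SRAS shifted right.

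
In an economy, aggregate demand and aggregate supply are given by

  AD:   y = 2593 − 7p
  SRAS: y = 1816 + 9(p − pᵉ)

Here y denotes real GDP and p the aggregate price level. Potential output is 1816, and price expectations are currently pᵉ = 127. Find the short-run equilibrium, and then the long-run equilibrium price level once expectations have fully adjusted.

Short run: with pᵉ = 127, SRAS is y = 673 + 9p. Setting AD = SRAS gives 1920 = 16p, so p = 120 and y = 2593 − 7·120 = 1753.
Output 1753 is below potential 1816, so over time expected prices fall and SRAS shifts right until y returns to 1816.
Long run: y = 1816 on the AD curve gives 1816 = 2593 − 7p, so p = 111.

Short run: p = 120, y = 1753. Long run: p = 111.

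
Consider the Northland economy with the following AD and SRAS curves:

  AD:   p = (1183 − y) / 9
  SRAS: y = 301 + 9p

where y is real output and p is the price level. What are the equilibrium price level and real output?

Rearrange AD to y = 1183 − 9p.
Set AD = SRAS: 1183 − 9p = 301 + 9p, so 882 = 18p and p = 49.
Then y = 1183 − 9·49 = 742.

p = 49, y = 742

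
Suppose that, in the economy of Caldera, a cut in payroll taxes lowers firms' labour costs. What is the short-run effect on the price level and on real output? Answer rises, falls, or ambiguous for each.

Price level: falls; output: rises

This is a favourable supply shock: SRAS shifts right.
Moving along the downward-sloping AD curve, P falls and Y rises.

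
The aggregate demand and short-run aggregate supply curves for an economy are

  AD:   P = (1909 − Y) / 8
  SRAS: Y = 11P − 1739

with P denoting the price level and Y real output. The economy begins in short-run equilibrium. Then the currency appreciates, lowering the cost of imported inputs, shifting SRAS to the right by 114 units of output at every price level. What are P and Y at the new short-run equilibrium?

P = 186, Y = 421

This is a positive supply shock: SRAS shifts right.
New SRAS: Y = 11P − 1625.
Set AD = SRAS: 1909 − 8P = 11P − 1625, so 3534 = 19P and P = 186.
Y = 1909 − 8·186 = 421.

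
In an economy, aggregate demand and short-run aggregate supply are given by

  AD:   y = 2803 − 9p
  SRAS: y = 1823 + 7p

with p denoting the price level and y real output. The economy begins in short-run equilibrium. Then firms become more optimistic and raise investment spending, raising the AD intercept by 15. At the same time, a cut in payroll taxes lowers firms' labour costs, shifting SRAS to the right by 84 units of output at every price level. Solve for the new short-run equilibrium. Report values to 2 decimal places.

p = 56.94, y = 2305.56

After both shocks: AD is y = 2818 − 9p and SRAS is y = 1907 + 7p.
Setting them equal: 911 = 16p, so p = 56.94.
Substituting into AD, y = 2305.56.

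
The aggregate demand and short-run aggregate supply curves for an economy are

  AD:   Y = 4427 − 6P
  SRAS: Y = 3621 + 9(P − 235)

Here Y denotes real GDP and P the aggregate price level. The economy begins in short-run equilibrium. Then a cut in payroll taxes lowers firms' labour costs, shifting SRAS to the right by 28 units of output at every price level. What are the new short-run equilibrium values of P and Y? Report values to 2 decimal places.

P = 192.87, Y = 3269.80

This is a positive supply shock: SRAS shifts right.
New SRAS: Y = 1534 + 9P.
Set AD = SRAS: 4427 − 6P = 1534 + 9P, so 2893 = 15P and P = 192.87.
Substituting into AD, Y = 3269.80.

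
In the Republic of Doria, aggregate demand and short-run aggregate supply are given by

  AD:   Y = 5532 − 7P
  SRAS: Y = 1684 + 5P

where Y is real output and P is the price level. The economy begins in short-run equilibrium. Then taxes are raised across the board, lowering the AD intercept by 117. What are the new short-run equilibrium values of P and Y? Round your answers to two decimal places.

P = 310.92, Y = 3238.58

This is a negative demand shock: AD shifts left.
New AD: Y = 5415 − 7P.
Set AD = SRAS: 5415 − 7P = 1684 + 5P, so 3731 = 12P and P = 310.92.
Substituting into AD, Y = 3238.58.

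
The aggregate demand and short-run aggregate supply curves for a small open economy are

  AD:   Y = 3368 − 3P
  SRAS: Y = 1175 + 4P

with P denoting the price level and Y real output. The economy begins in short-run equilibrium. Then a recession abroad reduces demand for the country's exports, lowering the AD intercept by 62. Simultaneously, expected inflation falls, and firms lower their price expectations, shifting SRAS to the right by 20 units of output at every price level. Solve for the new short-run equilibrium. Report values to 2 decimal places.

P = 301.57, Y = 2401.29

After both shocks: AD is Y = 3306 − 3P and SRAS is Y = 1195 + 4P.
Setting them equal: 2111 = 7P, so P = 301.57.
Substituting into AD, Y = 2401.29.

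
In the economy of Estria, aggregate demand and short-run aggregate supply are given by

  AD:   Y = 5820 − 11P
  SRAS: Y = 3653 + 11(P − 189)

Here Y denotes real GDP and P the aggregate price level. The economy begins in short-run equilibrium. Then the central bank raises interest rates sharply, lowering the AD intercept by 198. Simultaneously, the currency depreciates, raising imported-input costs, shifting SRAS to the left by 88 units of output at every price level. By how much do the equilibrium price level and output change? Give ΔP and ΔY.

After both shocks: AD is Y = 5622 − 11P and SRAS is Y = 1486 + 11P.
Setting them equal: 4136 = 22P, so P = 188.
Y = 5622 − 11·188 = 3554.
Initially P = 193, Y = 3697, so ΔP = -5 and ΔY = -143.

ΔP = -5, ΔY = -143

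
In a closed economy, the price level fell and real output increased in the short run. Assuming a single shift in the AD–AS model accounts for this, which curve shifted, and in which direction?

P fell and Y rose. An AD shift moves P and Y in the same direction; an SRAS shift moves them in opposite directions.
Here P and Y moved in opposite directions, so the SRAS curve shifted.
Since Y rose, SRAS shifted right.

SRAS shifted right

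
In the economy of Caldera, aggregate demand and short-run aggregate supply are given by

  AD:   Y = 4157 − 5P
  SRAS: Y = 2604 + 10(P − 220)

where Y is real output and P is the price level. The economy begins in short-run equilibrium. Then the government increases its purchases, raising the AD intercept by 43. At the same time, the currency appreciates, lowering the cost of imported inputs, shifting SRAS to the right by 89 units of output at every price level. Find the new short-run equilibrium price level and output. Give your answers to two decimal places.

P = 247.13, Y = 2964.33

After both shocks: AD is Y = 4200 − 5P and SRAS is Y = 493 + 10P.
Setting them equal: 3707 = 15P, so P = 247.13.
Substituting into AD, Y = 2964.33.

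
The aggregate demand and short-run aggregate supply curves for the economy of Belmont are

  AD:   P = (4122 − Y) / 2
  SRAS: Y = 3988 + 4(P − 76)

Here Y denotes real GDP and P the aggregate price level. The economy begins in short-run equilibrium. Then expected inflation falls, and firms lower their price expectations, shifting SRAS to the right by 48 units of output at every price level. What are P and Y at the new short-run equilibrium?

P = 65, Y = 3992

This is a positive supply shock: SRAS shifts right.
New SRAS: Y = 3732 + 4P.
Set AD = SRAS: 4122 − 2P = 3732 + 4P, so 390 = 6P and P = 65.
Y = 4122 − 2·65 = 3992.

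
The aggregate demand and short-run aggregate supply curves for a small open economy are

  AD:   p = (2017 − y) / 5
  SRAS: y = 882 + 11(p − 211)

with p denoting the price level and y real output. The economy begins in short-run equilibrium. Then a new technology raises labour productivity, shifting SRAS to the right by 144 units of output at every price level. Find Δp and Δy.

Δp = -9, Δy = +45

This is a positive supply shock: SRAS shifts right.
New SRAS: y = 11p − 1295.
Set AD = SRAS: 2017 − 5p = 11p − 1295, so 3312 = 16p and p = 207.
y = 2017 − 5·207 = 982.
Initially p = 216, y = 937, so Δp = -9 and Δy = +45.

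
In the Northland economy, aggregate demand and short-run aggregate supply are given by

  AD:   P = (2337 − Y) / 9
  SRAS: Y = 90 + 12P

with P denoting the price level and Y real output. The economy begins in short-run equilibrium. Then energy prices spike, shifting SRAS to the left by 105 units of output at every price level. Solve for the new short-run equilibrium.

This is a negative supply shock: SRAS shifts left.
New SRAS: Y = 12P − 15.
Set AD = SRAS: 2337 − 9P = 12P − 15, so 2352 = 21P and P = 112.
Y = 2337 − 9·112 = 1329.

P = 112, Y = 1329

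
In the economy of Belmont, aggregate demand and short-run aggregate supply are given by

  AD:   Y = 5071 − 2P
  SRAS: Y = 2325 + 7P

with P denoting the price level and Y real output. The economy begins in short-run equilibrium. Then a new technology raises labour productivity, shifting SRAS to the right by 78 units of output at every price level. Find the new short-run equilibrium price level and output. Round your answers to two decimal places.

This is a positive supply shock: SRAS shifts right.
New SRAS: Y = 2403 + 7P.
Set AD = SRAS: 5071 − 2P = 2403 + 7P, so 2668 = 9P and P = 296.44.
Substituting into AD, Y = 4478.11.

P = 296.44, Y = 4478.11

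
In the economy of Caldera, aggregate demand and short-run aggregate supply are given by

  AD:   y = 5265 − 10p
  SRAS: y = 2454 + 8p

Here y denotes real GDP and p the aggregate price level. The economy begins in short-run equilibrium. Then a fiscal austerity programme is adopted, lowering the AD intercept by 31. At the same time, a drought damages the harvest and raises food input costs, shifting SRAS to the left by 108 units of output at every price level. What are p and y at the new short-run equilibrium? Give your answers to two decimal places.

p = 160.44, y = 3629.56

After both shocks: AD is y = 5234 − 10p and SRAS is y = 2346 + 8p.
Setting them equal: 2888 = 18p, so p = 160.44.
Substituting into AD, y = 3629.56.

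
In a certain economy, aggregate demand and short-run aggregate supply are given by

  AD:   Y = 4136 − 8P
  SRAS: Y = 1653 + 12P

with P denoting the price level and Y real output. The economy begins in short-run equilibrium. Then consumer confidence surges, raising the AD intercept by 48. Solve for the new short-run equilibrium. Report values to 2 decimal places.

This is a positive demand shock: AD shifts right.
New AD: Y = 4184 − 8P.
Set AD = SRAS: 4184 − 8P = 1653 + 12P, so 2531 = 20P and P = 126.55.
Substituting into AD, Y = 3171.60.

P = 126.55, Y = 3171.60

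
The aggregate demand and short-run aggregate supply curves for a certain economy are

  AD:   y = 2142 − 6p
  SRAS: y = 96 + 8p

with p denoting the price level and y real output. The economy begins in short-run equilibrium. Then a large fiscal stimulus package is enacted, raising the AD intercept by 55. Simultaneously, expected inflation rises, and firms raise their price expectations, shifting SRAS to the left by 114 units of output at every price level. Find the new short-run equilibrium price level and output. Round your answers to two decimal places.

p = 158.21, y = 1247.71

After both shocks: AD is y = 2197 − 6p and SRAS is y = 8p − 18.
Setting them equal: 2215 = 14p, so p = 158.21.
Substituting into AD, y = 1247.71.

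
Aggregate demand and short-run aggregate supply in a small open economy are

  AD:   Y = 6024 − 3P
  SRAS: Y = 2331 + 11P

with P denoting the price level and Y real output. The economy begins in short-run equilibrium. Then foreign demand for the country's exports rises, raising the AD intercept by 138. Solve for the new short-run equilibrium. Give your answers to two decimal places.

P = 273.64, Y = 5341.07

This is a positive demand shock: AD shifts right.
New AD: Y = 6162 − 3P.
Set AD = SRAS: 6162 − 3P = 2331 + 11P, so 3831 = 14P and P = 273.64.
Substituting into AD, Y = 5341.07.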